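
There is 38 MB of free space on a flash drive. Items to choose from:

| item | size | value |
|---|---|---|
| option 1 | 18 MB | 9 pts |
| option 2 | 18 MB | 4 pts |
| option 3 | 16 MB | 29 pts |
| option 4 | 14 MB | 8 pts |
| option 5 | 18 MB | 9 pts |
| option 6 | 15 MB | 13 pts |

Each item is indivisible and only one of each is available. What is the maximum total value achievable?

Check high-value combinations within 38 MB:
- option 3+option 6: size 16+15=31, value 29+13=42
- option 1+option 3: size 18+16=34, value 9+29=38
- option 3+option 5: size 16+18=34, value 29+9=38
- option 3+option 4: size 16+14=30, value 29+8=37
- option 2+option 3: size 18+16=34, value 4+29=33
Best: 42 pts.

42 pts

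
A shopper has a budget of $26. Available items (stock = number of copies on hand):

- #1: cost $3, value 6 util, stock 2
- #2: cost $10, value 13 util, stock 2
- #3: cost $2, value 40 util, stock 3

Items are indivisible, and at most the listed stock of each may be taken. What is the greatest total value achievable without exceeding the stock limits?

146 util

Best selections within cost 26 and stock limits:
- 2×#2 + 3×#3: cost 26, value 146
- 2×#1 + 1×#2 + 3×#3: cost 22, value 145
- 1×#1 + 1×#2 + 3×#3: cost 19, value 139
- 1×#2 + 3×#3: cost 16, value 133
Best: 146 util.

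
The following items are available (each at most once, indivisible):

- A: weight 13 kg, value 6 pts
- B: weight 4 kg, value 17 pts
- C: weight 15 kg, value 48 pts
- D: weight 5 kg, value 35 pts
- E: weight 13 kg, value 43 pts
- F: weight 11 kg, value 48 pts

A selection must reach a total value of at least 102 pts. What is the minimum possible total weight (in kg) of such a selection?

28

Subsets with value ≥ 102, sorted by total weight:
- B+E+F: weight 28, value 108
- D+E+F: weight 29, value 126
- B+C+F: weight 30, value 113
- C+D+F: weight 31, value 131
Minimum weight: 28 kg.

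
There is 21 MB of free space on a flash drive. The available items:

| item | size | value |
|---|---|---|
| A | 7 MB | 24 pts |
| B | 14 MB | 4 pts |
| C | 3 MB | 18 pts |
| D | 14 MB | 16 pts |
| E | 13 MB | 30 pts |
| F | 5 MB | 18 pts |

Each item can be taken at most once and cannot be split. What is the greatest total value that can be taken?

This is a 0/1 knapsack; check combinations near the capacity.
- C+E+F: size 3+13+5=21, value 18+30+18=66
- A+C+F: size 7+3+5=15, value 24+18+18=60
- A+E: size 7+13=20, value 24+30=54
Best: 66 pts.

66 pts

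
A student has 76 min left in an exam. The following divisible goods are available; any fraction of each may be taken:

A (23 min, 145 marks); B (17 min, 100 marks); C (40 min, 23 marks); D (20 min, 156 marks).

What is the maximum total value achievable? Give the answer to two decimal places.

Take in order of value per unit:
- D (156/20 per unit): all 20 → value 156, running total 156.00
- A (145/23 per unit): all 23 → value 145, running total 301.00
- B (100/17 per unit): all 17 → value 100, running total 401.00
- C (23/40 per unit): 16 of 40 → value 16×23/40 = 9.2000, running total 410.20
Total 410.20.

410.20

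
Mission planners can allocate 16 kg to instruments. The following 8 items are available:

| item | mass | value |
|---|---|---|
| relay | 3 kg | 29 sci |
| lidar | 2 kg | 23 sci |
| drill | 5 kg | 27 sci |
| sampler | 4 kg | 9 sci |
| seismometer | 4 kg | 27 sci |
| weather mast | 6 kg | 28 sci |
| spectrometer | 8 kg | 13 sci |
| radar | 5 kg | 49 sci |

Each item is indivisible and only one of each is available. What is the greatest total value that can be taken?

129 sci

Check high-value combinations within 16 kg:
- relay+lidar+weather mast+radar: mass 3+2+6+5=16, value 29+23+28+49=129
- relay+lidar+seismometer+radar: mass 3+2+4+5=14, value 29+23+27+49=128
- relay+lidar+drill+radar: mass 3+2+5+5=15, value 29+23+27+49=128
- lidar+drill+seismometer+radar: mass 2+5+4+5=16, value 23+27+27+49=126
Best: 129 sci.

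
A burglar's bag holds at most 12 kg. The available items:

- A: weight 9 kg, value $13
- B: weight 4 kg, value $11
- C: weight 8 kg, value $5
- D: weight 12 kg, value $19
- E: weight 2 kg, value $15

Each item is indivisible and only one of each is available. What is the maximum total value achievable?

$28

Check high-value combinations within 12 kg:
- A+E: weight 9+2=11, value 13+15=28
- B+E: weight 4+2=6, value 11+15=26
- C+E: weight 8+2=10, value 5+15=20
Best: $28.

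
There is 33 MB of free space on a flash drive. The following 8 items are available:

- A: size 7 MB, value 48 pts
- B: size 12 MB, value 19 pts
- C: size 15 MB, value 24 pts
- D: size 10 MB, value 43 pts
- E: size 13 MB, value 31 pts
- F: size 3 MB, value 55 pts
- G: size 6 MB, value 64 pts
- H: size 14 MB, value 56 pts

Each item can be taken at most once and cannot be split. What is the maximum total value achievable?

Check high-value combinations within 33 MB:
- A+F+G+H: size 7+3+6+14=30, value 48+55+64+56=223
- D+F+G+H: size 10+3+6+14=33, value 43+55+64+56=218
- A+D+F+G: size 7+10+3+6=26, value 48+43+55+64=210
- A+E+F+G: size 7+13+3+6=29, value 48+31+55+64=198
- D+E+F+G: size 10+13+3+6=32, value 43+31+55+64=193
Best: 223 pts.

223 pts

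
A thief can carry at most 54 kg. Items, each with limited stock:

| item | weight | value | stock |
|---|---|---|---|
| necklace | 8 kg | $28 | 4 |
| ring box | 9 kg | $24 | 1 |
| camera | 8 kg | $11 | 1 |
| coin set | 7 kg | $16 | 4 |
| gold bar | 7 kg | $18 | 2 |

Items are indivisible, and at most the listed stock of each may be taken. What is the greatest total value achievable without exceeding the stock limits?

$164

Best selections within weight 54 and stock limits:
- 4×necklace + 1×coin set + 2×gold bar: weight 53, value 164
- 4×necklace + 2×coin set + 1×gold bar: weight 53, value 162
- 4×necklace + 3×coin set: weight 53, value 160
- 3×necklace + 1×ring box + 1×coin set + 2×gold bar: weight 54, value 160
Best: $164.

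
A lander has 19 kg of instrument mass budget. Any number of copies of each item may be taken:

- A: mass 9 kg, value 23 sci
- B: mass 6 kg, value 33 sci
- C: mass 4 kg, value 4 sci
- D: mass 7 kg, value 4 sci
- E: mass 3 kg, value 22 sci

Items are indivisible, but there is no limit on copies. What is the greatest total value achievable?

132 sci

Best value-per-unit is E at 22/3, and filling with it alone uses mass 6×3=18. No mix of the others beats 6×22 = 132.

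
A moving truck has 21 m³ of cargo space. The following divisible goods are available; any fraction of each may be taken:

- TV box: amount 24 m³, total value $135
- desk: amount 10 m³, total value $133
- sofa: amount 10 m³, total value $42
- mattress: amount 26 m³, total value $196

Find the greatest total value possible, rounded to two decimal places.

215.92

Take in order of value per unit:
- desk (133/10 per unit): all 10 → value 133, running total 133.00
- mattress (196/26 per unit): 11 of 26 → value 11×196/26 = 82.9231, running total 215.92
Total 215.92.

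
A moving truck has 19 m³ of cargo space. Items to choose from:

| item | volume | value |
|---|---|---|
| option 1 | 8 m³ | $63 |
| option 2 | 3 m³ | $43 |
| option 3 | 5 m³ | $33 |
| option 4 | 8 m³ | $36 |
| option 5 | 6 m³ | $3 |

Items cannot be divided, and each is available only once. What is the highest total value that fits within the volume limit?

Check high-value combinations within 19 m³:
- option 1+option 2+option 4: volume 8+3+8=19, value 63+43+36=142
- option 1+option 2+option 3: volume 8+3+5=16, value 63+43+33=139
- option 2+option 3+option 4: volume 3+5+8=16, value 43+33+36=112
- option 1+option 2+option 5: volume 8+3+6=17, value 63+43+3=109
Best: $142.

$142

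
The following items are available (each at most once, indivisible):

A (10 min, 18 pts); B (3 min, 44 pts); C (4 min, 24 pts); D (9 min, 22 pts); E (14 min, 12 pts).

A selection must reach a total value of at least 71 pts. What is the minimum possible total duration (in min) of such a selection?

16

Subsets with value ≥ 71, sorted by total duration:
- B+C+D: duration 16, value 90
- A+B+C: duration 17, value 86
Minimum duration: 16 min.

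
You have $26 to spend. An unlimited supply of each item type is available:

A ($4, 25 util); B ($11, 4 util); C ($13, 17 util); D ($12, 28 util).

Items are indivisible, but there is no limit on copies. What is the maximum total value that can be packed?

150 util

Best value-per-unit is A at 25/4, and filling with it alone uses cost 6×4=24. No mix of the others beats 6×25 = 150.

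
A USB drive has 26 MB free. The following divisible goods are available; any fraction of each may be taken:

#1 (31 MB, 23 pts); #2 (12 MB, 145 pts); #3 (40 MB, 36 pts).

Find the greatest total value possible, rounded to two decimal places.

Take in order of value per unit:
- #2 (145/12 per unit): all 12 → value 145, running total 145.00
- #3 (36/40 per unit): 14 of 40 → value 14×36/40 = 12.6000, running total 157.60
Total 157.60.

157.60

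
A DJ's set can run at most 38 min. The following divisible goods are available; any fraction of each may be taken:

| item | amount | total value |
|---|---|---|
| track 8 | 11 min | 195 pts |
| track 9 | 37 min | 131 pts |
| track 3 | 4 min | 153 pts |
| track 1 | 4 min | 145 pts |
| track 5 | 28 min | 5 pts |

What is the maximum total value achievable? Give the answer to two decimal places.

560.27

Take in order of value per unit:
- track 3 (153/4 per unit): all 4 → value 153, running total 153.00
- track 1 (145/4 per unit): all 4 → value 145, running total 298.00
- track 8 (195/11 per unit): all 11 → value 195, running total 493.00
- track 9 (131/37 per unit): 19 of 37 → value 19×131/37 = 67.2703, running total 560.27
Total 560.27.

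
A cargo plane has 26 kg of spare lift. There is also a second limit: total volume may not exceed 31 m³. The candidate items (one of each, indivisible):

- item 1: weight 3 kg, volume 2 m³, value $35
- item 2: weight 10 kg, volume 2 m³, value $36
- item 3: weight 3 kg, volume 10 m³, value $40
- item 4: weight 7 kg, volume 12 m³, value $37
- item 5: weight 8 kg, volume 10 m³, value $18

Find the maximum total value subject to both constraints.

Feasible sets respecting both limits:
- item 1+item 2+item 3+item 4: weight 23, volume 26, value 148
- item 1+item 2+item 3+item 5: weight 24, volume 24, value 129
- item 2+item 3+item 4: weight 20, volume 24, value 113
Best: $148.

$148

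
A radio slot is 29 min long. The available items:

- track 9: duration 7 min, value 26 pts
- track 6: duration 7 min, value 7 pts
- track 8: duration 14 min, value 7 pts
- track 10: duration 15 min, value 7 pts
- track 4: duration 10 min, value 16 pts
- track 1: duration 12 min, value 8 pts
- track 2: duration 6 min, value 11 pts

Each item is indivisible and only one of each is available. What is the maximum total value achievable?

Check high-value combinations within 29 min:
- track 9+track 4+track 2: duration 7+10+6=23, value 26+16+11=53
- track 9+track 4+track 1: duration 7+10+12=29, value 26+16+8=50
- track 9+track 6+track 4: duration 7+7+10=24, value 26+7+16=49
- track 9+track 1+track 2: duration 7+12+6=25, value 26+8+11=45
Best: 53 pts.

53 pts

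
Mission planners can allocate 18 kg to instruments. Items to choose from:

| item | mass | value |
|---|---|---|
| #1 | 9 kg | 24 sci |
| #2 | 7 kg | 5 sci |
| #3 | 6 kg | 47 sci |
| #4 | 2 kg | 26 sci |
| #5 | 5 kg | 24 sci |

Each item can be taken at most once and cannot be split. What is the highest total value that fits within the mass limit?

This is a 0/1 knapsack; check combinations near the capacity.
- #3+#4+#5: mass 6+2+5=13, value 47+26+24=97
- #1+#3+#4: mass 9+6+2=17, value 24+47+26=97
- #2+#3+#4: mass 7+6+2=15, value 5+47+26=78
- #2+#3+#5: mass 7+6+5=18, value 5+47+24=76
Best: 97 sci.

97 sci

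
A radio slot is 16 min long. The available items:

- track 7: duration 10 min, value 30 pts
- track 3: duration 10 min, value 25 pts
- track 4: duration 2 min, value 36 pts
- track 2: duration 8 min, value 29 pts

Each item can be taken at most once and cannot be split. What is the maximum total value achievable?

66 pts

Check high-value combinations within 16 min:
- track 7+track 4: duration 10+2=12, value 30+36=66
- track 4+track 2: duration 2+8=10, value 36+29=65
- track 3+track 4: duration 10+2=12, value 25+36=61
- track 4: duration 2, value 36
Best: 66 pts.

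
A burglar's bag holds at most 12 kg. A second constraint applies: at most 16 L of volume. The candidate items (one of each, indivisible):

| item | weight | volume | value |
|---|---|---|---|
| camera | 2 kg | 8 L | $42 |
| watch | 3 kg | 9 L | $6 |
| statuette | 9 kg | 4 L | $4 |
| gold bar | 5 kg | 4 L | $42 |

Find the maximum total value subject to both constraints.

$84

Feasible sets respecting both limits:
- camera+gold bar: weight 7, volume 12, value 84
- watch+gold bar: weight 8, volume 13, value 48
- camera+statuette: weight 11, volume 12, value 46
- camera: weight 2, volume 8, value 42
Best: $84.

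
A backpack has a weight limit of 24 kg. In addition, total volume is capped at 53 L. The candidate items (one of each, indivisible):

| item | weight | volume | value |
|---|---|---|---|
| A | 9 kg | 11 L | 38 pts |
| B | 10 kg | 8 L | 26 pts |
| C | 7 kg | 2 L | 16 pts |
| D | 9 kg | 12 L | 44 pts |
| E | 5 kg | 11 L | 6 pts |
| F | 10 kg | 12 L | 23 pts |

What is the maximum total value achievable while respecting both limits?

Feasible sets respecting both limits:
- A+D+E: weight 23, volume 34, value 88
- A+D: weight 18, volume 23, value 82
- B+D+E: weight 24, volume 31, value 76
- D+E+F: weight 24, volume 35, value 73
Best: 88 pts.

88 pts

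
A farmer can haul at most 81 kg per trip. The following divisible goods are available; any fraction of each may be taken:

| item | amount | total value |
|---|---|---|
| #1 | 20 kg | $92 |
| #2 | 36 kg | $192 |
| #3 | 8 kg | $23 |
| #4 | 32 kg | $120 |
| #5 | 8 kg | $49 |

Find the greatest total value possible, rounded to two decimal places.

Take in order of value per unit:
- #5 (49/8 per unit): all 8 → value 49, running total 49.00
- #2 (192/36 per unit): all 36 → value 192, running total 241.00
- #1 (92/20 per unit): all 20 → value 92, running total 333.00
- #4 (120/32 per unit): 17 of 32 → value 17×120/32 = 63.7500, running total 396.75
Total 396.75.

396.75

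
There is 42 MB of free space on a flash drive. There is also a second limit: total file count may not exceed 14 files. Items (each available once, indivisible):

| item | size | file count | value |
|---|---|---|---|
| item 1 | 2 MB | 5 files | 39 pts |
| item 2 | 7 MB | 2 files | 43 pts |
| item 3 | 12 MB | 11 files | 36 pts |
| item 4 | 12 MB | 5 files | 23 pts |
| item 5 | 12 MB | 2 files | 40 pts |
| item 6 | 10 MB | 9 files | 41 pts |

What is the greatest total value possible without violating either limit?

Feasible sets respecting both limits:
- item 1+item 2+item 4+item 5: size 33, file count 14, value 145
- item 2+item 5+item 6: size 29, file count 13, value 124
- item 1+item 2+item 5: size 21, file count 9, value 122
Best: 145 pts.

145 pts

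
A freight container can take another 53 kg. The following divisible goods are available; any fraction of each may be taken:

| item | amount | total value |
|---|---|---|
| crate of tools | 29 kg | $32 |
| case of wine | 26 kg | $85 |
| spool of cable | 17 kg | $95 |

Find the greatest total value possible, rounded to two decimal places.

191.03

Take in order of value per unit:
- spool of cable (95/17 per unit): all 17 → value 95, running total 95.00
- case of wine (85/26 per unit): all 26 → value 85, running total 180.00
- crate of tools (32/29 per unit): 10 of 29 → value 10×32/29 = 11.0345, running total 191.03
Total 191.03.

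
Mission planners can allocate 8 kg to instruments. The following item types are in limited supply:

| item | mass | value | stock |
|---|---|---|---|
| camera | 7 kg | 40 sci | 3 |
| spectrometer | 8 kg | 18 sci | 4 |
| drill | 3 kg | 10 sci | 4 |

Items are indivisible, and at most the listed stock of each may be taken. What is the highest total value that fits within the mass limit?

40 sci

Best selections within mass 8 and stock limits:
- 1×camera: mass 7, value 40
- 2×drill: mass 6, value 20
Best: 40 sci.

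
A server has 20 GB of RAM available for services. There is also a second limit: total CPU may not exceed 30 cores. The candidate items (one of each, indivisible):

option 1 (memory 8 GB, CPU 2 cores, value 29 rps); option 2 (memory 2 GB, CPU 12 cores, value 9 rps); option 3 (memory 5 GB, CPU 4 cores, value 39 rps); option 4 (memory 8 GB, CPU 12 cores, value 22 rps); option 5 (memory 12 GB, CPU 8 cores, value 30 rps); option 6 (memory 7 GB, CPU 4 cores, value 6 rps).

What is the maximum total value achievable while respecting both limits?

78 rps

Feasible sets respecting both limits:
- option 2+option 3+option 5: memory 19, CPU 24, value 78
- option 1+option 2+option 3: memory 15, CPU 18, value 77
- option 1+option 3+option 6: memory 20, CPU 10, value 74
Best: 78 rps.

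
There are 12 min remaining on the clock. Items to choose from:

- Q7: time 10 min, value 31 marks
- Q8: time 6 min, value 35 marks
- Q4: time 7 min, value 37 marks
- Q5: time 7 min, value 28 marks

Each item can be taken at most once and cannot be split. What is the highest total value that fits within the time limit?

37 marks

This is a 0/1 knapsack; check combinations near the capacity.
- Q4: time 7, value 37
- Q8: time 6, value 35
- Q7: time 10, value 31
Best: 37 marks.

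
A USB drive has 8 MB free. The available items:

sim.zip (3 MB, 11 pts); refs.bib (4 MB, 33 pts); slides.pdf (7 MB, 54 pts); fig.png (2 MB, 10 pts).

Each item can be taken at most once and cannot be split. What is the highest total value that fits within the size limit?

This is a 0/1 knapsack; check combinations near the capacity.
- slides.pdf: size 7, value 54
- sim.zip+refs.bib: size 3+4=7, value 11+33=44
- refs.bib+fig.png: size 4+2=6, value 33+10=43
- refs.bib: size 4, value 33
Best: 54 pts.

54 pts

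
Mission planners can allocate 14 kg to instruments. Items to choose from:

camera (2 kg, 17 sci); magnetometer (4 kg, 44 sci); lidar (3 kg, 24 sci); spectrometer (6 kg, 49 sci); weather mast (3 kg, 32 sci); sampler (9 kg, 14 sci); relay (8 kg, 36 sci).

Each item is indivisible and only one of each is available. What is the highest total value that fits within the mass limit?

Check high-value combinations within 14 kg:
- magnetometer+spectrometer+weather mast: mass 4+6+3=13, value 44+49+32=125
- camera+lidar+spectrometer+weather mast: mass 2+3+6+3=14, value 17+24+49+32=122
- camera+magnetometer+lidar+weather mast: mass 2+4+3+3=12, value 17+44+24+32=117
- magnetometer+lidar+spectrometer: mass 4+3+6=13, value 44+24+49=117
Best: 125 sci.

125 sci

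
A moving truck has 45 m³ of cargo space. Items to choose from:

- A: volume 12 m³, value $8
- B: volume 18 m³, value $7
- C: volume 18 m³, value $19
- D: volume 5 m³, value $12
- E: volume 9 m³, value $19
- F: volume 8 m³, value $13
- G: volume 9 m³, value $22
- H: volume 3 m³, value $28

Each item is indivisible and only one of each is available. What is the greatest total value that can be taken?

$100

Check high-value combinations within 45 m³:
- C+D+E+G+H: volume 18+5+9+9+3=44, value 19+12+19+22+28=100
- D+E+F+G+H: volume 5+9+8+9+3=34, value 12+19+13+22+28=94
- C+D+F+G+H: volume 18+5+8+9+3=43, value 19+12+13+22+28=94
Best: $100.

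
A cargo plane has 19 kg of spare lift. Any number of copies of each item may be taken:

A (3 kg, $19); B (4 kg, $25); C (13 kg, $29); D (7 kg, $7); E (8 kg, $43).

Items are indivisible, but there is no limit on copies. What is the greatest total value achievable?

$120

Best value-per-unit is A at 19/3; filling with it alone gives 6×19 = 114.
Optimal mix: 5×A + 1×B → weight 19, value 120.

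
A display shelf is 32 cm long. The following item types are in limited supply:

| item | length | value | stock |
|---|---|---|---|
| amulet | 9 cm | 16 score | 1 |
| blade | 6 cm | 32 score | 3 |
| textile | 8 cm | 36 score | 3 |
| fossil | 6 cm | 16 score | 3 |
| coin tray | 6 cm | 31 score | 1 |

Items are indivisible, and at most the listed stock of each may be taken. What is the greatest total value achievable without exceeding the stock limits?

Top feasible selections:
- 3×blade + 1×textile + 1×coin tray: length 32, value 163
- 3×blade + 1×textile + 1×fossil: length 32, value 148
- 2×blade + 1×textile + 1×fossil + 1×coin tray: length 32, value 147
- 3×blade + 1×fossil + 1×coin tray: length 30, value 143
Best: 163 score.

163 score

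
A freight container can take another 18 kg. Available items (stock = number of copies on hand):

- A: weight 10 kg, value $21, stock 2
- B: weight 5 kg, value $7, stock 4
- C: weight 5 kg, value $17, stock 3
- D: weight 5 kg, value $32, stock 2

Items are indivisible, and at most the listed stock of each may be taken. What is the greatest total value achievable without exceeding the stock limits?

$81

Best selections within weight 18 and stock limits:
- 1×C + 2×D: weight 15, value 81
- 1×B + 2×D: weight 15, value 71
- 2×C + 1×D: weight 15, value 66
- 2×D: weight 10, value 64
Best: $81.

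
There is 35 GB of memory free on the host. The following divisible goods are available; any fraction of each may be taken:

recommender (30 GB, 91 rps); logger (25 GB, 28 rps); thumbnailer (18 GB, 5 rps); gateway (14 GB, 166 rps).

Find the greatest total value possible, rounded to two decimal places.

Take in order of value per unit:
- gateway (166/14 per unit): all 14 → value 166, running total 166.00
- recommender (91/30 per unit): 21 of 30 → value 21×91/30 = 63.7000, running total 229.70
Total 229.70.

229.70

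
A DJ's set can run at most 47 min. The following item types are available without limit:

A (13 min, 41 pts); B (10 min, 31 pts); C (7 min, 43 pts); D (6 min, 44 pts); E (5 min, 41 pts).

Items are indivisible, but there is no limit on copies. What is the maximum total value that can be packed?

Best value-per-unit is E at 41/5; filling with it alone gives 9×41 = 369.
Optimal mix: 2×D + 7×E → duration 47, value 375.

375 pts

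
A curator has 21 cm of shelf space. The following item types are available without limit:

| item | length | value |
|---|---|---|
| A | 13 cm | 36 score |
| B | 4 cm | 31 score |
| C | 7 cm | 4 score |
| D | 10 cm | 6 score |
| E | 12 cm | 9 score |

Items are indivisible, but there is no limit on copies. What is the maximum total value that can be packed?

155 score

Best value-per-unit is B at 31/4, and filling with it alone uses length 5×4=20. No mix of the others beats 5×31 = 155.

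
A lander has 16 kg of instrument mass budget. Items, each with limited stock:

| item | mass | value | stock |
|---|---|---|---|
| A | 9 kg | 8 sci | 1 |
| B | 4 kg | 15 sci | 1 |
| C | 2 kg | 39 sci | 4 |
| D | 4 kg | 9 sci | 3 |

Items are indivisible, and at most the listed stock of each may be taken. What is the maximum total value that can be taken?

180 sci

Best selections within mass 16 and stock limits:
- 1×B + 4×C + 1×D: mass 16, value 180
- 4×C + 2×D: mass 16, value 174
- 1×B + 4×C: mass 12, value 171
- 4×C + 1×D: mass 12, value 165
Best: 180 sci.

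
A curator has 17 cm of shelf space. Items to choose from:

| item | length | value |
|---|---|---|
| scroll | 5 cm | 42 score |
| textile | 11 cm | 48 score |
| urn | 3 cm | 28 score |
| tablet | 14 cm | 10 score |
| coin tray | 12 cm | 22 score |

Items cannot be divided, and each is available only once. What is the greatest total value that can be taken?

This is a 0/1 knapsack; check combinations near the capacity.
- scroll+textile: length 5+11=16, value 42+48=90
- textile+urn: length 11+3=14, value 48+28=76
- scroll+urn: length 5+3=8, value 42+28=70
- scroll+coin tray: length 5+12=17, value 42+22=64
Best: 90 score.

90 score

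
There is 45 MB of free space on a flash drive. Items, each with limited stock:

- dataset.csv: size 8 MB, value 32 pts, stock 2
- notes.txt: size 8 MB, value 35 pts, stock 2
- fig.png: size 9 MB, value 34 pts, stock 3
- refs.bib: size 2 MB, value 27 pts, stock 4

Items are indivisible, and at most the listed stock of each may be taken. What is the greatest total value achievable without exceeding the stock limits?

246 pts

Top feasible selections:
- 2×notes.txt + 2×fig.png + 4×refs.bib: size 42, value 246
- 1×notes.txt + 3×fig.png + 4×refs.bib: size 43, value 245
- 1×dataset.csv + 2×notes.txt + 1×fig.png + 4×refs.bib: size 41, value 244
Best: 246 pts.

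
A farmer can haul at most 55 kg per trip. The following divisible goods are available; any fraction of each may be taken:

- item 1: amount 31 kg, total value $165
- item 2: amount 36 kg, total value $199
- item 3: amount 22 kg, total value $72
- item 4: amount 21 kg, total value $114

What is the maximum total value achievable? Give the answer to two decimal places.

302.14

Take in order of value per unit:
- item 2 (199/36 per unit): all 36 → value 199, running total 199.00
- item 4 (114/21 per unit): 19 of 21 → value 19×114/21 = 103.1429, running total 302.14
Total 302.14.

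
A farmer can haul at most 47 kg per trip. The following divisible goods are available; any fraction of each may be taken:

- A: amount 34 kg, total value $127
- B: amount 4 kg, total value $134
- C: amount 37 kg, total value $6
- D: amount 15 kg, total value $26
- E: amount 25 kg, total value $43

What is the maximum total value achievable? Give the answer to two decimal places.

Take in order of value per unit:
- B (134/4 per unit): all 4 → value 134, running total 134.00
- A (127/34 per unit): all 34 → value 127, running total 261.00
- D (26/15 per unit): 9 of 15 → value 9×26/15 = 15.6000, running total 276.60
Total 276.60.

276.60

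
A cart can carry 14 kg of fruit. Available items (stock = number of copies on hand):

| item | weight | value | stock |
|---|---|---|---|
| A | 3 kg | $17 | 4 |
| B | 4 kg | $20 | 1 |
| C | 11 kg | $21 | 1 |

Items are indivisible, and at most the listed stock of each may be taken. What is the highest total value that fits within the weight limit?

Best selections within weight 14 and stock limits:
- 3×A + 1×B: weight 13, value 71
- 4×A: weight 12, value 68
Best: $71.

$71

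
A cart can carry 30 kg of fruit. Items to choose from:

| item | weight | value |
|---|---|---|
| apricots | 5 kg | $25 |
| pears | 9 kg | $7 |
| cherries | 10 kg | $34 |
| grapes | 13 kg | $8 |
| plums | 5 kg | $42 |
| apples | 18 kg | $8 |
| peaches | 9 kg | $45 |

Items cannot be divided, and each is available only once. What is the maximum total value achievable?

$146

Check high-value combinations within 30 kg:
- apricots+cherries+plums+peaches: weight 5+10+5+9=29, value 25+34+42+45=146
- cherries+plums+peaches: weight 10+5+9=24, value 34+42+45=121
- apricots+pears+plums+peaches: weight 5+9+5+9=28, value 25+7+42+45=119
- apricots+plums+peaches: weight 5+5+9=19, value 25+42+45=112
Best: $146.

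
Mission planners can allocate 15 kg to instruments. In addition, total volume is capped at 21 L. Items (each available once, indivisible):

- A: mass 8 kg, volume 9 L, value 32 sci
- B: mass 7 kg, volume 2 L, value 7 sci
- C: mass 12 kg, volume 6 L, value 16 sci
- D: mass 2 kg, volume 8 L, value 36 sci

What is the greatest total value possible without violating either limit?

Feasible sets respecting both limits:
- A+D: mass 10, volume 17, value 68
- C+D: mass 14, volume 14, value 52
- B+D: mass 9, volume 10, value 43
Best: 68 sci.

68 sci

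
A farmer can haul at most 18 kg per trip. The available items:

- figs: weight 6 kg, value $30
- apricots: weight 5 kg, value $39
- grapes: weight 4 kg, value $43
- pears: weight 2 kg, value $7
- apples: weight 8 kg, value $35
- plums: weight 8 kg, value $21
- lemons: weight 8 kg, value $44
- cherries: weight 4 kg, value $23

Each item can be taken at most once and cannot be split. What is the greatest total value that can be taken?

$126

This is a 0/1 knapsack; check combinations near the capacity.
- apricots+grapes+lemons: weight 5+4+8=17, value 39+43+44=126
- figs+apricots+grapes+pears: weight 6+5+4+2=17, value 30+39+43+7=119
- apricots+grapes+apples: weight 5+4+8=17, value 39+43+35=117
- figs+grapes+lemons: weight 6+4+8=18, value 30+43+44=117
- grapes+pears+lemons+cherries: weight 4+2+8+4=18, value 43+7+44+23=117
Best: $126.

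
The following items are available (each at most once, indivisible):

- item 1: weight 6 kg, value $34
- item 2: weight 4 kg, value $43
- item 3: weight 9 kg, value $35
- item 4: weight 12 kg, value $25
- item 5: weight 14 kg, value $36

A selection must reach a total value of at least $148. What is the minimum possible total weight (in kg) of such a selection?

33

Subsets with value ≥ 148, sorted by total weight:
- item 1+item 2+item 3+item 5: weight 33, value 148
- item 1+item 2+item 3+item 4+item 5: weight 45, value 173
Minimum weight: 33 kg.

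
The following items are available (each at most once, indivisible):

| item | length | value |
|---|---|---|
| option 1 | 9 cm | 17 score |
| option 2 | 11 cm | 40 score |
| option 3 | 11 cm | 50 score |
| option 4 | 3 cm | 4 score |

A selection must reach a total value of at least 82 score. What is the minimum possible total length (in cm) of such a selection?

22

Subsets with value ≥ 82, sorted by total length:
- option 2+option 3: length 22, value 90
- option 2+option 3+option 4: length 25, value 94
- option 1+option 2+option 3: length 31, value 107
- option 1+option 2+option 3+option 4: length 34, value 111
Minimum length: 22 cm.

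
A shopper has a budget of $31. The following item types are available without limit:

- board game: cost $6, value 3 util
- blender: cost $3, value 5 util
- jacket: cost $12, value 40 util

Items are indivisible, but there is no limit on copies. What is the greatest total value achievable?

90 util

Best value-per-unit is jacket at 40/12; filling with it alone gives 2×40 = 80.
Optimal mix: 2×blender + 2×jacket → cost 30, value 90.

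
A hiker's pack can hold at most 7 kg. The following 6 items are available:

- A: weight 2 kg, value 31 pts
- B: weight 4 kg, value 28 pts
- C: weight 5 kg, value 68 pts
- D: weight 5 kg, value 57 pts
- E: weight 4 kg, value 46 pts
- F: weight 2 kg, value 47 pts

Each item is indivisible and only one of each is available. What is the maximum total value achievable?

115 pts

This is a 0/1 knapsack; check combinations near the capacity.
- C+F: weight 5+2=7, value 68+47=115
- D+F: weight 5+2=7, value 57+47=104
- A+C: weight 2+5=7, value 31+68=99
- E+F: weight 4+2=6, value 46+47=93
- A+D: weight 2+5=7, value 31+57=88
Best: 115 pts.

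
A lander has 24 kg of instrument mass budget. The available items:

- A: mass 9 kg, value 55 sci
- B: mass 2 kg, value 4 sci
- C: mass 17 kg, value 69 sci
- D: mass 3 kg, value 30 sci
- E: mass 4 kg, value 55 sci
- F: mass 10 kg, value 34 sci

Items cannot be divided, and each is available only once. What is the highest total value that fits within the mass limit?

154 sci

Check high-value combinations within 24 kg:
- C+D+E: mass 17+3+4=24, value 69+30+55=154
- A+B+D+E: mass 9+2+3+4=18, value 55+4+30+55=144
- A+E+F: mass 9+4+10=23, value 55+55+34=144
- A+D+E: mass 9+3+4=16, value 55+30+55=140
- B+C+E: mass 2+17+4=23, value 4+69+55=128
Best: 154 sci.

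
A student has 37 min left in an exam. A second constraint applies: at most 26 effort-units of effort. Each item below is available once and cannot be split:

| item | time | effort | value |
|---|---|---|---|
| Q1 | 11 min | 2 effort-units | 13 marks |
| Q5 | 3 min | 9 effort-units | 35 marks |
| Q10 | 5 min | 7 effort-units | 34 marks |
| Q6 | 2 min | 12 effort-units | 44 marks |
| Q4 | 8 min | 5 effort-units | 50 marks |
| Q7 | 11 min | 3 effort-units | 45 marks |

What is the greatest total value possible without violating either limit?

164 marks

Feasible sets respecting both limits:
- Q5+Q10+Q4+Q7: time 27, effort 24, value 164
- Q1+Q6+Q4+Q7: time 32, effort 22, value 152
- Q1+Q5+Q4+Q7: time 33, effort 19, value 143
Best: 164 marks.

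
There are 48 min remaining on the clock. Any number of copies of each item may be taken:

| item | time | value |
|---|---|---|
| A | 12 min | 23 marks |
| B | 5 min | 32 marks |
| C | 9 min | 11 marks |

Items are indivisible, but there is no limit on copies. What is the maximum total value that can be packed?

Best value-per-unit is B at 32/5, and filling with it alone uses time 9×5=45. No mix of the others beats 9×32 = 288.

288 marks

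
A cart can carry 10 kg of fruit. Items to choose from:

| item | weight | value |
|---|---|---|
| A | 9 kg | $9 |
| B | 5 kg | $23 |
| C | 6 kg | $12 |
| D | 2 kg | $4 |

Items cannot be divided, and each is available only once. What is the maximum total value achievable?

Check high-value combinations within 10 kg:
- B+D: weight 5+2=7, value 23+4=27
- B: weight 5, value 23
- C+D: weight 6+2=8, value 12+4=16
- C: weight 6, value 12
Best: $27.

$27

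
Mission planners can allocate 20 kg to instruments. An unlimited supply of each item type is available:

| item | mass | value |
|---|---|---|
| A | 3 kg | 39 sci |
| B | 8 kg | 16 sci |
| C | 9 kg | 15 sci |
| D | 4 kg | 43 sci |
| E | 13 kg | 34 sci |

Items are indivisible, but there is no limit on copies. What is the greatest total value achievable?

242 sci

Best value-per-unit is A at 39/3; filling with it alone gives 6×39 = 234.
Optimal mix: 4×A + 2×D → mass 20, value 242.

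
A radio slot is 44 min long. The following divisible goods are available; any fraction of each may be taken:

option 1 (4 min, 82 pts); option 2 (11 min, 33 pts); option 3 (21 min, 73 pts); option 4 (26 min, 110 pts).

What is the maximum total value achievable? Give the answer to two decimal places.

240.67

Take in order of value per unit:
- option 1 (82/4 per unit): all 4 → value 82, running total 82.00
- option 4 (110/26 per unit): all 26 → value 110, running total 192.00
- option 3 (73/21 per unit): 14 of 21 → value 14×73/21 = 48.6667, running total 240.67
Total 240.67.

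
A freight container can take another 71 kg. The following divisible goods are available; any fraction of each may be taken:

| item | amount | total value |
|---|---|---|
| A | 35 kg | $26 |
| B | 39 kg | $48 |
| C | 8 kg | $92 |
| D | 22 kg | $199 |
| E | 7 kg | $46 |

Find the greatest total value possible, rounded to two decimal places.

378.85

Take in order of value per unit:
- C (92/8 per unit): all 8 → value 92, running total 92.00
- D (199/22 per unit): all 22 → value 199, running total 291.00
- E (46/7 per unit): all 7 → value 46, running total 337.00
- B (48/39 per unit): 34 of 39 → value 34×48/39 = 41.8462, running total 378.85
Total 378.85.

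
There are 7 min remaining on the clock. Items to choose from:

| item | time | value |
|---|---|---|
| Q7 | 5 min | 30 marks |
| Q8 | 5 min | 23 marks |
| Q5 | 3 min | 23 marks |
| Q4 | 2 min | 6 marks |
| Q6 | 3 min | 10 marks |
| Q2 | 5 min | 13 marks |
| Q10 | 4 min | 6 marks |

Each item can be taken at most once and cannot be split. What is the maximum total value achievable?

36 marks

Check high-value combinations within 7 min:
- Q7+Q4: time 5+2=7, value 30+6=36
- Q5+Q6: time 3+3=6, value 23+10=33
- Q7: time 5, value 30
Best: 36 marks.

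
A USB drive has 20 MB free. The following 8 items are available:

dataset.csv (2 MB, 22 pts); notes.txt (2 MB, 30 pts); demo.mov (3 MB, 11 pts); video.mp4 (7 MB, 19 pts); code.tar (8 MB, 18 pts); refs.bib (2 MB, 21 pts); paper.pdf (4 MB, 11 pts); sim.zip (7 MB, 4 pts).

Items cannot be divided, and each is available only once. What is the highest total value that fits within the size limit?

114 pts

Check high-value combinations within 20 MB:
- dataset.csv+notes.txt+demo.mov+video.mp4+refs.bib+paper.pdf: size 2+2+3+7+2+4=20, value 22+30+11+19+21+11=114
- dataset.csv+notes.txt+demo.mov+video.mp4+refs.bib: size 2+2+3+7+2=16, value 22+30+11+19+21=103
- dataset.csv+notes.txt+video.mp4+refs.bib+paper.pdf: size 2+2+7+2+4=17, value 22+30+19+21+11=103
- dataset.csv+notes.txt+demo.mov+code.tar+refs.bib: size 2+2+3+8+2=17, value 22+30+11+18+21=102
Best: 114 pts.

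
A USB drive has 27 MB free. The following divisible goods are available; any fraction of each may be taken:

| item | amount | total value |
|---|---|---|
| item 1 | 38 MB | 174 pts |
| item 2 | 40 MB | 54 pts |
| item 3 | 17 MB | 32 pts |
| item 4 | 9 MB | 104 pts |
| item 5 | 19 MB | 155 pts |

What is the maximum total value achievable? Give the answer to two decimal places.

250.84

Take in order of value per unit:
- item 4 (104/9 per unit): all 9 → value 104, running total 104.00
- item 5 (155/19 per unit): 18 of 19 → value 18×155/19 = 146.8421, running total 250.84
Total 250.84.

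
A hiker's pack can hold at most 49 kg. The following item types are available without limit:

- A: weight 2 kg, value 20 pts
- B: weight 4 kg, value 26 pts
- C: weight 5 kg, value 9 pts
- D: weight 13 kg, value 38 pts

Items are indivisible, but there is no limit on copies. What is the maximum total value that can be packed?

480 pts

Best value-per-unit is A at 20/2, and filling with it alone uses weight 24×2=48. No mix of the others beats 24×20 = 480.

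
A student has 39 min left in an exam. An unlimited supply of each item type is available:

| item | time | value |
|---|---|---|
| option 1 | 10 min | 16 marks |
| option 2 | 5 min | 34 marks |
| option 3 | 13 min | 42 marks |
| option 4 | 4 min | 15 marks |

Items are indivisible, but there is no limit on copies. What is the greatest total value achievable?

Best value-per-unit is option 2 at 34/5; filling with it alone gives 7×34 = 238.
Optimal mix: 7×option 2 + 1×option 4 → time 39, value 253.

253 marks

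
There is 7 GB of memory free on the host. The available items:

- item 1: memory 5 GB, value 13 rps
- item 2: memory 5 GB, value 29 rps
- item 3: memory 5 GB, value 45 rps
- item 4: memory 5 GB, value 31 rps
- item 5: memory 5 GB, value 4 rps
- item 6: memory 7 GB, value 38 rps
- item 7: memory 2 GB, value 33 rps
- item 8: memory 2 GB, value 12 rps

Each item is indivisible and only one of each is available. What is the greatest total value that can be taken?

Check high-value combinations within 7 GB:
- item 3+item 7: memory 5+2=7, value 45+33=78
- item 4+item 7: memory 5+2=7, value 31+33=64
- item 2+item 7: memory 5+2=7, value 29+33=62
Best: 78 rps.

78 rps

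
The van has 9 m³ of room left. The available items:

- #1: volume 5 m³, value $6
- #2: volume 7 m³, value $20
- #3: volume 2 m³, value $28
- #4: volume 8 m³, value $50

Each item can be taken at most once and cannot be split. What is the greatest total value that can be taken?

$50

Check high-value combinations within 9 m³:
- #4: volume 8, value 50
- #2+#3: volume 7+2=9, value 20+28=48
- #1+#3: volume 5+2=7, value 6+28=34
- #3: volume 2, value 28
Best: $50.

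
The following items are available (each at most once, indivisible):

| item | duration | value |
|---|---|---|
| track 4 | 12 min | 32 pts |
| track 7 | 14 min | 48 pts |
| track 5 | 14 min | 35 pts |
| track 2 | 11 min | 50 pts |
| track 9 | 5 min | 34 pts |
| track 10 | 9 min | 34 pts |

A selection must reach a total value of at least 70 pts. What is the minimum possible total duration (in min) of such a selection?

16

Subsets with value ≥ 70, sorted by total duration:
- track 2+track 9: duration 16, value 84
- track 7+track 9: duration 19, value 82
- track 2+track 10: duration 20, value 84
- track 4+track 2: duration 23, value 82
Minimum duration: 16 min.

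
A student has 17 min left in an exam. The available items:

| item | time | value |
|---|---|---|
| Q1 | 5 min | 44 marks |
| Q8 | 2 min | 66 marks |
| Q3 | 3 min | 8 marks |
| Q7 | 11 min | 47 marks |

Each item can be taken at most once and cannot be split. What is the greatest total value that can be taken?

Check high-value combinations within 17 min:
- Q8+Q3+Q7: time 2+3+11=16, value 66+8+47=121
- Q1+Q8+Q3: time 5+2+3=10, value 44+66+8=118
- Q8+Q7: time 2+11=13, value 66+47=113
Best: 121 marks.

121 marks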